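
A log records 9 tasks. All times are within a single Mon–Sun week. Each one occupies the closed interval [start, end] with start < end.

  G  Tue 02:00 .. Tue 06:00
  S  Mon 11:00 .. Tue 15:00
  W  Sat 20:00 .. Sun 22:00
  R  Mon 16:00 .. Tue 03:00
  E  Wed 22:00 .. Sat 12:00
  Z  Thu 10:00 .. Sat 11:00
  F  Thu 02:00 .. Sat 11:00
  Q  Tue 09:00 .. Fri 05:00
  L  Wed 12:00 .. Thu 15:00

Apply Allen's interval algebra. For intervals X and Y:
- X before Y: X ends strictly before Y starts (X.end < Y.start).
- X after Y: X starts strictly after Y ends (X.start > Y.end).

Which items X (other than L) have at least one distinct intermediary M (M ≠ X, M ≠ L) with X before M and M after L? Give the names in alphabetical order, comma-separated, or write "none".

E, F, G, Q, R, S, Z

Target L = [Wed 12:00, Thu 15:00].
Intermediaries M with M after L: W.
Via W — items with X before W: E, F, G, Q, R, S, Z.
Union: E, F, G, Q, R, S, Z.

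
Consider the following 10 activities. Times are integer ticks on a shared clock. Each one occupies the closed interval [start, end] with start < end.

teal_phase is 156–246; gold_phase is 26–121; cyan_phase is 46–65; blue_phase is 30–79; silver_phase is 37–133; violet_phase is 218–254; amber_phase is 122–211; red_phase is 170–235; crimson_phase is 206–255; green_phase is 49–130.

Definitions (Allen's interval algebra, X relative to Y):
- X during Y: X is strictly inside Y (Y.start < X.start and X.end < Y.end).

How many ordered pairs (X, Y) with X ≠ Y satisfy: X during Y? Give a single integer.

7

Checking all 90 ordered pairs for relation 'during'; matching pairs in alphabetical order:
(blue_phase, gold_phase): blue_phase during gold_phase ✓
(cyan_phase, blue_phase): cyan_phase during blue_phase ✓
(cyan_phase, gold_phase): cyan_phase during gold_phase ✓
(cyan_phase, silver_phase): cyan_phase during silver_phase ✓
(green_phase, silver_phase): green_phase during silver_phase ✓
(red_phase, teal_phase): red_phase during teal_phase ✓
(violet_phase, crimson_phase): violet_phase during crimson_phase ✓
Count: 7.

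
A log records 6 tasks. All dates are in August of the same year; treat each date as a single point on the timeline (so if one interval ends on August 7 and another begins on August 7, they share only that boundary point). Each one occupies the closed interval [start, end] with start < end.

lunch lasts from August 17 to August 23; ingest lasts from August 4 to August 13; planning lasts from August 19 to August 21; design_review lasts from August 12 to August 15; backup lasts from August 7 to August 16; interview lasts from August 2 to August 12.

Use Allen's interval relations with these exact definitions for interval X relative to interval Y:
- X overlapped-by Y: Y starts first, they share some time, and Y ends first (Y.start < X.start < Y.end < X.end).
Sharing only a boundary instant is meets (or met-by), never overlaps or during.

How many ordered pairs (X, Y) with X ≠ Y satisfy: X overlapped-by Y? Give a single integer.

Checking all 30 ordered pairs for relation 'overlapped-by'; matching pairs in alphabetical order:
(backup, ingest): backup overlapped-by ingest ✓
(backup, interview): backup overlapped-by interview ✓
(design_review, ingest): design_review overlapped-by ingest ✓
(ingest, interview): ingest overlapped-by interview ✓
Count: 4.

4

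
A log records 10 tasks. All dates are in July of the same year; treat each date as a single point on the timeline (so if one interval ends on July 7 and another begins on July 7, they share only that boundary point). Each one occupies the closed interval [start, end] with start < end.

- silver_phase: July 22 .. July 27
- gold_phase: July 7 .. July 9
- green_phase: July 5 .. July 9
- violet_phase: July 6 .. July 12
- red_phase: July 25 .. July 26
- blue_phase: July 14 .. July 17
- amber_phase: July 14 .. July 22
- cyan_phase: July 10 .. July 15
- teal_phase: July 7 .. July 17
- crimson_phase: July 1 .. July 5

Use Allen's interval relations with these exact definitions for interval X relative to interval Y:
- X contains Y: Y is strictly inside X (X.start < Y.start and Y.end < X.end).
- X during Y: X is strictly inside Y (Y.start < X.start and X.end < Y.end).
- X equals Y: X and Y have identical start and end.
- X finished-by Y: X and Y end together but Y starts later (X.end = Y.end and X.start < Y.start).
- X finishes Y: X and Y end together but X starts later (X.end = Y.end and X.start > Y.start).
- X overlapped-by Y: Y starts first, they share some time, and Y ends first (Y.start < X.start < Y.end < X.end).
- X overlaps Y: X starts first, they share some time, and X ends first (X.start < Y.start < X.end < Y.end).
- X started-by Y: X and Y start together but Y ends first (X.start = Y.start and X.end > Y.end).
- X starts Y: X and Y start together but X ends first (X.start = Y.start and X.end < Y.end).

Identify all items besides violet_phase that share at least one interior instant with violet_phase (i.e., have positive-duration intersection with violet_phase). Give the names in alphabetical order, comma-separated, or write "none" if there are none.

cyan_phase, gold_phase, green_phase, teal_phase

Target violet_phase = [July 6, July 12].
amber_phase [July 14, July 22] → after → no.
blue_phase [July 14, July 17] → after → no.
crimson_phase [July 1, July 5] → before → no.
cyan_phase [July 10, July 15] → overlapped-by → yes.
gold_phase [July 7, July 9] → during → yes.
green_phase [July 5, July 9] → overlaps → yes.
red_phase [July 25, July 26] → after → no.
silver_phase [July 22, July 27] → after → no.
teal_phase [July 7, July 17] → overlapped-by → yes.
Result: cyan_phase, gold_phase, green_phase, teal_phase.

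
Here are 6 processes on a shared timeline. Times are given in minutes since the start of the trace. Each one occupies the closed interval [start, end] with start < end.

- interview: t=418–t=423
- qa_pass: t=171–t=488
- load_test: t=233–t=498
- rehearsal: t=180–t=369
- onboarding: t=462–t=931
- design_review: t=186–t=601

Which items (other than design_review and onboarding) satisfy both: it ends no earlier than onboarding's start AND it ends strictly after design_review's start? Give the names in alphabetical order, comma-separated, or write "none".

Conditions: its end is no earlier than onboarding's start (X.end >= t=462) AND its end is strictly after design_review's start (X.end > t=186).
interview: end t=423 >= t=462? ✗; end t=423 > t=186? ✓ → no.
load_test: end t=498 >= t=462? ✓; end t=498 > t=186? ✓ → yes.
qa_pass: end t=488 >= t=462? ✓; end t=488 > t=186? ✓ → yes.
rehearsal: end t=369 >= t=462? ✗; end t=369 > t=186? ✓ → no.
Result: load_test, qa_pass.

load_test, qa_pass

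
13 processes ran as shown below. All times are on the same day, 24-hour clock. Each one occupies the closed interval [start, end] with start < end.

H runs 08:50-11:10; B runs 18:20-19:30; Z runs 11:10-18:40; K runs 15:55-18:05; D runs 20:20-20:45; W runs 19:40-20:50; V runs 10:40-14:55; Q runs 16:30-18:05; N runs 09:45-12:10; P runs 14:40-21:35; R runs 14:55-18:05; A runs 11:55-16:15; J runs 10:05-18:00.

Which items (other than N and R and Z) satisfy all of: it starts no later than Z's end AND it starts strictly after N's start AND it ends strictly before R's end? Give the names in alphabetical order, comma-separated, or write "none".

Conditions: its start is no later than Z's end (X.start <= 18:40) AND its start is strictly after N's start (X.start > 09:45) AND its end is strictly before R's end (X.end < 18:05).
A: start 11:55 <= 18:40? ✓; start 11:55 > 09:45? ✓; end 16:15 < 18:05? ✓ → yes.
B: start 18:20 <= 18:40? ✓; start 18:20 > 09:45? ✓; end 19:30 < 18:05? ✗ → no.
D: start 20:20 <= 18:40? ✗; start 20:20 > 09:45? ✓; end 20:45 < 18:05? ✗ → no.
H: start 08:50 <= 18:40? ✓; start 08:50 > 09:45? ✗; end 11:10 < 18:05? ✓ → no.
J: start 10:05 <= 18:40? ✓; start 10:05 > 09:45? ✓; end 18:00 < 18:05? ✓ → yes.
K: start 15:55 <= 18:40? ✓; start 15:55 > 09:45? ✓; end 18:05 < 18:05? ✗ → no.
P: start 14:40 <= 18:40? ✓; start 14:40 > 09:45? ✓; end 21:35 < 18:05? ✗ → no.
Q: start 16:30 <= 18:40? ✓; start 16:30 > 09:45? ✓; end 18:05 < 18:05? ✗ → no.
V: start 10:40 <= 18:40? ✓; start 10:40 > 09:45? ✓; end 14:55 < 18:05? ✓ → yes.
W: start 19:40 <= 18:40? ✗; start 19:40 > 09:45? ✓; end 20:50 < 18:05? ✗ → no.
Result: A, J, V.

A, J, V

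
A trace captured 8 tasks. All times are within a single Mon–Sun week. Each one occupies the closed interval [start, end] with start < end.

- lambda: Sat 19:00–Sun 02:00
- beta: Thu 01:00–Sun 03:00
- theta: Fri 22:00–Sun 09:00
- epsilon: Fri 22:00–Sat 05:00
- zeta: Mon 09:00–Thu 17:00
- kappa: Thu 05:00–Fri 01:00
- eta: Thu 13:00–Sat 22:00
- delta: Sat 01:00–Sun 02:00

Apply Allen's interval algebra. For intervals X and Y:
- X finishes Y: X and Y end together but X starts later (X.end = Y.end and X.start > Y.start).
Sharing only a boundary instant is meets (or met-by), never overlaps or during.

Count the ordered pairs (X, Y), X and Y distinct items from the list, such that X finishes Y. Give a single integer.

1

Checking all 56 ordered pairs for relation 'finishes'; matching pairs in alphabetical order:
(lambda, delta): lambda finishes delta ✓
Count: 1.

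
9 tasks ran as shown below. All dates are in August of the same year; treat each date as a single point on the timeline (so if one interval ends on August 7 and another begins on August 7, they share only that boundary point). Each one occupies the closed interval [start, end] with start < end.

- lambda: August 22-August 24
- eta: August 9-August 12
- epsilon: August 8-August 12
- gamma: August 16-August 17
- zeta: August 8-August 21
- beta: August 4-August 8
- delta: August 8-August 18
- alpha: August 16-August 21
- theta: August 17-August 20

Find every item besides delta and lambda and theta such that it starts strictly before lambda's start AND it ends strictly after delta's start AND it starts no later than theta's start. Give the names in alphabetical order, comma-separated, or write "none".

alpha, epsilon, eta, gamma, zeta

Conditions: its start is strictly before lambda's start (X.start < August 22) AND its end is strictly after delta's start (X.end > August 8) AND its start is no later than theta's start (X.start <= August 17).
alpha: start August 16 < August 22? ✓; end August 21 > August 8? ✓; start August 16 <= August 17? ✓ → yes.
beta: start August 4 < August 22? ✓; end August 8 > August 8? ✗; start August 4 <= August 17? ✓ → no.
epsilon: start August 8 < August 22? ✓; end August 12 > August 8? ✓; start August 8 <= August 17? ✓ → yes.
eta: start August 9 < August 22? ✓; end August 12 > August 8? ✓; start August 9 <= August 17? ✓ → yes.
gamma: start August 16 < August 22? ✓; end August 17 > August 8? ✓; start August 16 <= August 17? ✓ → yes.
zeta: start August 8 < August 22? ✓; end August 21 > August 8? ✓; start August 8 <= August 17? ✓ → yes.
Result: alpha, epsilon, eta, gamma, zeta.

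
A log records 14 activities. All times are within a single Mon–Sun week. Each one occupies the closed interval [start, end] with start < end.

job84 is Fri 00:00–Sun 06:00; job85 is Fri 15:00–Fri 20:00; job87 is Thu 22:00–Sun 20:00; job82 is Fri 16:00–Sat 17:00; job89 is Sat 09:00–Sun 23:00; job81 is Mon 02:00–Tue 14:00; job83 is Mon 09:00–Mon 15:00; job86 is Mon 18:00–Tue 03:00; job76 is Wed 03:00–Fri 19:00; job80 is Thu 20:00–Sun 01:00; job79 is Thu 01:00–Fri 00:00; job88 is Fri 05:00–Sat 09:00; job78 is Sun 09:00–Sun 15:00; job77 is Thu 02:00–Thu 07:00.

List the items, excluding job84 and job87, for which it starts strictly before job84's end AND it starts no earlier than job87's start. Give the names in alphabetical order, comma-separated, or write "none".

job82, job85, job88, job89

Conditions: its start is strictly before job84's end (X.start < Sun 06:00) AND its start is no earlier than job87's start (X.start >= Thu 22:00).
job76: start Wed 03:00 < Sun 06:00? ✓; start Wed 03:00 >= Thu 22:00? ✗ → no.
job77: start Thu 02:00 < Sun 06:00? ✓; start Thu 02:00 >= Thu 22:00? ✗ → no.
job78: start Sun 09:00 < Sun 06:00? ✗; start Sun 09:00 >= Thu 22:00? ✓ → no.
job79: start Thu 01:00 < Sun 06:00? ✓; start Thu 01:00 >= Thu 22:00? ✗ → no.
job80: start Thu 20:00 < Sun 06:00? ✓; start Thu 20:00 >= Thu 22:00? ✗ → no.
job81: start Mon 02:00 < Sun 06:00? ✓; start Mon 02:00 >= Thu 22:00? ✗ → no.
job82: start Fri 16:00 < Sun 06:00? ✓; start Fri 16:00 >= Thu 22:00? ✓ → yes.
job83: start Mon 09:00 < Sun 06:00? ✓; start Mon 09:00 >= Thu 22:00? ✗ → no.
job85: start Fri 15:00 < Sun 06:00? ✓; start Fri 15:00 >= Thu 22:00? ✓ → yes.
job86: start Mon 18:00 < Sun 06:00? ✓; start Mon 18:00 >= Thu 22:00? ✗ → no.
job88: start Fri 05:00 < Sun 06:00? ✓; start Fri 05:00 >= Thu 22:00? ✓ → yes.
job89: start Sat 09:00 < Sun 06:00? ✓; start Sat 09:00 >= Thu 22:00? ✓ → yes.
Result: job82, job85, job88, job89.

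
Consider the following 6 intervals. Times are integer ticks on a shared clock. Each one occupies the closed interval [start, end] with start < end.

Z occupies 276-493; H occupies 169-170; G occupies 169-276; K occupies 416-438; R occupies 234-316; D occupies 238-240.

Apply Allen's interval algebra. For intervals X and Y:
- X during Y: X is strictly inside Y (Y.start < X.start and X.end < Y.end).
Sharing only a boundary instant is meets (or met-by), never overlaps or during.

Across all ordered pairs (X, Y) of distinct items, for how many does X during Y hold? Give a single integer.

Checking all 30 ordered pairs for relation 'during'; matching pairs in alphabetical order:
(D, G): D during G ✓
(D, R): D during R ✓
(K, Z): K during Z ✓
Count: 3.

3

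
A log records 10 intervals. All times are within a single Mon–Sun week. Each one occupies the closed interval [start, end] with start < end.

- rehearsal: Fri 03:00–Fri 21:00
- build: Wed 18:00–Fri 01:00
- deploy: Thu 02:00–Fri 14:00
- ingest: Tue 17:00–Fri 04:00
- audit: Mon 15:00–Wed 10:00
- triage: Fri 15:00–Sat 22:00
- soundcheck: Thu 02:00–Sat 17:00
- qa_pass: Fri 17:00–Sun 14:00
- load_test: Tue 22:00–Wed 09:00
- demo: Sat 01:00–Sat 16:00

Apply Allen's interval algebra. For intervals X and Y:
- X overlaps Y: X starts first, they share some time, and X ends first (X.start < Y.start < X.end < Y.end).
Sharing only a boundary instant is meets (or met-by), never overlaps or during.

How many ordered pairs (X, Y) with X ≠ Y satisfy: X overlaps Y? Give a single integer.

12

Checking all 90 ordered pairs for relation 'overlaps'; matching pairs in alphabetical order:
(audit, ingest): audit overlaps ingest ✓
(build, deploy): build overlaps deploy ✓
(build, soundcheck): build overlaps soundcheck ✓
(deploy, rehearsal): deploy overlaps rehearsal ✓
(ingest, deploy): ingest overlaps deploy ✓
(ingest, rehearsal): ingest overlaps rehearsal ✓
(ingest, soundcheck): ingest overlaps soundcheck ✓
(rehearsal, qa_pass): rehearsal overlaps qa_pass ✓
(rehearsal, triage): rehearsal overlaps triage ✓
(soundcheck, qa_pass): soundcheck overlaps qa_pass ✓
(soundcheck, triage): soundcheck overlaps triage ✓
(triage, qa_pass): triage overlaps qa_pass ✓
Count: 12.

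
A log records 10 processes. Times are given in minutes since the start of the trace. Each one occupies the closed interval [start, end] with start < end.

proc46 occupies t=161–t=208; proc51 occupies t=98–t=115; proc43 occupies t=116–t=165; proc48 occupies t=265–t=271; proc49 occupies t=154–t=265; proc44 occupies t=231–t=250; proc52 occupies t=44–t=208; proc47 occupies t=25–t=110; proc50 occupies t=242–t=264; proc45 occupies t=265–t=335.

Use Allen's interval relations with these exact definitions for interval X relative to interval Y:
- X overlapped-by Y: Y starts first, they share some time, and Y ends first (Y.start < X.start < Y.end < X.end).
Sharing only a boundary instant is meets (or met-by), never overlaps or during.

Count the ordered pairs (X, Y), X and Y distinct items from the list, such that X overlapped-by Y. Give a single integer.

Checking all 90 ordered pairs for relation 'overlapped-by'; matching pairs in alphabetical order:
(proc46, proc43): proc46 overlapped-by proc43 ✓
(proc49, proc43): proc49 overlapped-by proc43 ✓
(proc49, proc52): proc49 overlapped-by proc52 ✓
(proc50, proc44): proc50 overlapped-by proc44 ✓
(proc51, proc47): proc51 overlapped-by proc47 ✓
(proc52, proc47): proc52 overlapped-by proc47 ✓
Count: 6.

6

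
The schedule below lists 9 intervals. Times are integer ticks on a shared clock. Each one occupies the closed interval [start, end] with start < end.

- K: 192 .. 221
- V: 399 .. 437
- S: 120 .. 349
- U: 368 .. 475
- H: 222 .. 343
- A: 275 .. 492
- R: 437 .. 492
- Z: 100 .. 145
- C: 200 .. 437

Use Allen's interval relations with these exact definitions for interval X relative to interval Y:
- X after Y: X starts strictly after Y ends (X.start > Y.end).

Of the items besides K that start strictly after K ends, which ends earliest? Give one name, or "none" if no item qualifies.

H

Target K = [192, 221].
A [275, 492] → after → candidate.
C [200, 437] → overlapped-by → excluded.
H [222, 343] → after → candidate.
R [437, 492] → after → candidate.
S [120, 349] → contains → excluded.
U [368, 475] → after → candidate.
V [399, 437] → after → candidate.
Z [100, 145] → before → excluded.
Among candidates, earliest end is 343 → H.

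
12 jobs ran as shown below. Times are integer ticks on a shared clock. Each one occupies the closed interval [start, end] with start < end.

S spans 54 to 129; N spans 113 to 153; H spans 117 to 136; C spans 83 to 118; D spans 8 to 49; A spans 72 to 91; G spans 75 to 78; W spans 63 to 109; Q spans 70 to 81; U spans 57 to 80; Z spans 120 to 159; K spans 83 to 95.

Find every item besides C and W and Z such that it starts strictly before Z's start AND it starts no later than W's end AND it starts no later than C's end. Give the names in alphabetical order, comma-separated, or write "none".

A, D, G, K, Q, S, U

Conditions: its start is strictly before Z's start (X.start < 120) AND its start is no later than W's end (X.start <= 109) AND its start is no later than C's end (X.start <= 118).
A: start 72 < 120? ✓; start 72 <= 109? ✓; start 72 <= 118? ✓ → yes.
D: start 8 < 120? ✓; start 8 <= 109? ✓; start 8 <= 118? ✓ → yes.
G: start 75 < 120? ✓; start 75 <= 109? ✓; start 75 <= 118? ✓ → yes.
H: start 117 < 120? ✓; start 117 <= 109? ✗; start 117 <= 118? ✓ → no.
K: start 83 < 120? ✓; start 83 <= 109? ✓; start 83 <= 118? ✓ → yes.
N: start 113 < 120? ✓; start 113 <= 109? ✗; start 113 <= 118? ✓ → no.
Q: start 70 < 120? ✓; start 70 <= 109? ✓; start 70 <= 118? ✓ → yes.
S: start 54 < 120? ✓; start 54 <= 109? ✓; start 54 <= 118? ✓ → yes.
U: start 57 < 120? ✓; start 57 <= 109? ✓; start 57 <= 118? ✓ → yes.
Result: A, D, G, K, Q, S, U.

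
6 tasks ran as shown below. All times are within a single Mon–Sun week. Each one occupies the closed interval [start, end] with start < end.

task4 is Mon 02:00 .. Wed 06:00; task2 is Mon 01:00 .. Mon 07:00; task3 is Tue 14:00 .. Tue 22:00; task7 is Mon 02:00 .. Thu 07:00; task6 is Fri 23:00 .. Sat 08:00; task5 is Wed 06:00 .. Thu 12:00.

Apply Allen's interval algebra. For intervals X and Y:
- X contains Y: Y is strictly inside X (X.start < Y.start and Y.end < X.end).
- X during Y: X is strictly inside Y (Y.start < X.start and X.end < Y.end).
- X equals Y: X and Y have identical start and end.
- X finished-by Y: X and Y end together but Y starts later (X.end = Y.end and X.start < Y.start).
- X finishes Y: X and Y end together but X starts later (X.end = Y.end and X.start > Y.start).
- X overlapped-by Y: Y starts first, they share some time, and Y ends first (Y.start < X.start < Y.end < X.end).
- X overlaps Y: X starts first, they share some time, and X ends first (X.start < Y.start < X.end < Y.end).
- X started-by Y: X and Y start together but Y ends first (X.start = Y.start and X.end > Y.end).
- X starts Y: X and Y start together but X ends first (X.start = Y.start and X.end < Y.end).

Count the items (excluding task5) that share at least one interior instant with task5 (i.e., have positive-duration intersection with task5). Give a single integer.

1

Target task5 = [Wed 06:00, Thu 12:00].
task2 [Mon 01:00, Mon 07:00] → before → no.
task3 [Tue 14:00, Tue 22:00] → before → no.
task4 [Mon 02:00, Wed 06:00] → meets → no.
task6 [Fri 23:00, Sat 08:00] → after → no.
task7 [Mon 02:00, Thu 07:00] → overlaps → counts.
Total: 1.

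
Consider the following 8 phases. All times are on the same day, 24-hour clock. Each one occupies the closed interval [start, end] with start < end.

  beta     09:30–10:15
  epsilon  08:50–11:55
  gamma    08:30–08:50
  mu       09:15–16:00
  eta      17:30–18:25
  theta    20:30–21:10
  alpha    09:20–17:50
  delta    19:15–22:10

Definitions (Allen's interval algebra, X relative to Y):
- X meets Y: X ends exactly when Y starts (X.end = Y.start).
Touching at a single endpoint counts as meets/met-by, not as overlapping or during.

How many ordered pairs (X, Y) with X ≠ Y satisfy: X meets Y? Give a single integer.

Checking all 56 ordered pairs for relation 'meets'; matching pairs in alphabetical order:
(gamma, epsilon): gamma meets epsilon ✓
Count: 1.

1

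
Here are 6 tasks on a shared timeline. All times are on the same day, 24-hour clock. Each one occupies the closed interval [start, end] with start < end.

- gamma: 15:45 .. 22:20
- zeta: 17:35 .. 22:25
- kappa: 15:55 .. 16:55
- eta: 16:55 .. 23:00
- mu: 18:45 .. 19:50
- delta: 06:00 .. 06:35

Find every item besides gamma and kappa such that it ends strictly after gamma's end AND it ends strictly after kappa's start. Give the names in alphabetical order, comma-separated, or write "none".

eta, zeta

Conditions: its end is strictly after gamma's end (X.end > 22:20) AND its end is strictly after kappa's start (X.end > 15:55).
delta: end 06:35 > 22:20? ✗; end 06:35 > 15:55? ✗ → no.
eta: end 23:00 > 22:20? ✓; end 23:00 > 15:55? ✓ → yes.
mu: end 19:50 > 22:20? ✗; end 19:50 > 15:55? ✓ → no.
zeta: end 22:25 > 22:20? ✓; end 22:25 > 15:55? ✓ → yes.
Result: eta, zeta.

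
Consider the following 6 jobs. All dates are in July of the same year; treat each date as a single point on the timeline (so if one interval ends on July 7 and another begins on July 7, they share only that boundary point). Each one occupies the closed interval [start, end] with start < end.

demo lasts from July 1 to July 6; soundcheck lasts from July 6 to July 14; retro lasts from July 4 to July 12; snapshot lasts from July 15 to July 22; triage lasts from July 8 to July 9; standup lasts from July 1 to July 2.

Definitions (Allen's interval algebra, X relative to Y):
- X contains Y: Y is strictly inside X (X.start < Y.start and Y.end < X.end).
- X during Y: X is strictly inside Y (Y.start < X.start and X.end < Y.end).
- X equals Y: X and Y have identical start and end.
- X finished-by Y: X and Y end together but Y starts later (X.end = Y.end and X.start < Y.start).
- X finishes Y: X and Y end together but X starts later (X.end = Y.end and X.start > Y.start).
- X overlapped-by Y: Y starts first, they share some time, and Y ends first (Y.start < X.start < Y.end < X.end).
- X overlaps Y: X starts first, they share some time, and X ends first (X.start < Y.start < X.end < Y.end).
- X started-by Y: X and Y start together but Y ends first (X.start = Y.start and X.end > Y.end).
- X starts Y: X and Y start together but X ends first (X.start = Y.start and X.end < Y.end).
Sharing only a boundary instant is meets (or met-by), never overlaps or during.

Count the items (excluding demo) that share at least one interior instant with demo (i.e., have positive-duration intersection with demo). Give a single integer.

2

Target demo = [July 1, July 6].
retro [July 4, July 12] → overlapped-by → counts.
snapshot [July 15, July 22] → after → no.
soundcheck [July 6, July 14] → met-by → no.
standup [July 1, July 2] → starts → counts.
triage [July 8, July 9] → after → no.
Total: 2.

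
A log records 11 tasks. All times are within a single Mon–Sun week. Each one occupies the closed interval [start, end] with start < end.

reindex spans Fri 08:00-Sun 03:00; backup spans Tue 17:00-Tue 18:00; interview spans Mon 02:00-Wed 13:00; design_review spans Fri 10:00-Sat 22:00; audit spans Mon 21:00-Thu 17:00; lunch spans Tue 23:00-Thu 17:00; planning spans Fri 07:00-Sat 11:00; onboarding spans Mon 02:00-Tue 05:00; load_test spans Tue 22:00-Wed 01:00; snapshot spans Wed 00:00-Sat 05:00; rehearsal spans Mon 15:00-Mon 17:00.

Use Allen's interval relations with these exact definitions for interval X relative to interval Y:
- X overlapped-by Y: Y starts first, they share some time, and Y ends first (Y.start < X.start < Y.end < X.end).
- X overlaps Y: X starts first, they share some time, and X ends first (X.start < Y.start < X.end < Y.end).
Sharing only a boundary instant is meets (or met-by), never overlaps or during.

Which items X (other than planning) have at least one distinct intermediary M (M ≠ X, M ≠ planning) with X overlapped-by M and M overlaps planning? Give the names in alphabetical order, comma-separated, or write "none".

Target planning = [Fri 07:00, Sat 11:00].
Intermediaries M with M overlaps planning: snapshot.
Via snapshot — items with X overlapped-by snapshot: design_review, reindex.
Union: design_review, reindex.

design_review, reindex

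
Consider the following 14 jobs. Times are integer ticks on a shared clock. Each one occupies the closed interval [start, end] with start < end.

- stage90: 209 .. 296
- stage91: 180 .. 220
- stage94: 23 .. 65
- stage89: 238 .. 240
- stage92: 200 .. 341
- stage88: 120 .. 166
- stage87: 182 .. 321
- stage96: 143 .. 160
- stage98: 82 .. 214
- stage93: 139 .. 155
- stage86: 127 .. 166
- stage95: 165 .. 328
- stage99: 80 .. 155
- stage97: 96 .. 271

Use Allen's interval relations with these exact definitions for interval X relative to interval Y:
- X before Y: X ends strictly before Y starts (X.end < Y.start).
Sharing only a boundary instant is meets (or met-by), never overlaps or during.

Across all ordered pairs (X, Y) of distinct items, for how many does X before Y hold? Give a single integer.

43

Checking all 182 ordered pairs for relation 'before'; matching pairs in alphabetical order:
(stage86, stage87): stage86 before stage87 ✓
(stage86, stage89): stage86 before stage89 ✓
(stage86, stage90): stage86 before stage90 ✓
(stage86, stage91): stage86 before stage91 ✓
(stage86, stage92): stage86 before stage92 ✓
(stage88, stage87): stage88 before stage87 ✓
(stage88, stage89): stage88 before stage89 ✓
(stage88, stage90): stage88 before stage90 ✓
(stage88, stage91): stage88 before stage91 ✓
(stage88, stage92): stage88 before stage92 ✓
(stage91, stage89): stage91 before stage89 ✓
(stage93, stage87): stage93 before stage87 ✓
(stage93, stage89): stage93 before stage89 ✓
(stage93, stage90): stage93 before stage90 ✓
(stage93, stage91): stage93 before stage91 ✓
(stage93, stage92): stage93 before stage92 ✓
(stage93, stage95): stage93 before stage95 ✓
(stage94, stage86): stage94 before stage86 ✓
(stage94, stage87): stage94 before stage87 ✓
(stage94, stage88): stage94 before stage88 ✓
(stage94, stage89): stage94 before stage89 ✓
(stage94, stage90): stage94 before stage90 ✓
(stage94, stage91): stage94 before stage91 ✓
(stage94, stage92): stage94 before stage92 ✓
... plus 19 further pairs not listed.
Count: 43.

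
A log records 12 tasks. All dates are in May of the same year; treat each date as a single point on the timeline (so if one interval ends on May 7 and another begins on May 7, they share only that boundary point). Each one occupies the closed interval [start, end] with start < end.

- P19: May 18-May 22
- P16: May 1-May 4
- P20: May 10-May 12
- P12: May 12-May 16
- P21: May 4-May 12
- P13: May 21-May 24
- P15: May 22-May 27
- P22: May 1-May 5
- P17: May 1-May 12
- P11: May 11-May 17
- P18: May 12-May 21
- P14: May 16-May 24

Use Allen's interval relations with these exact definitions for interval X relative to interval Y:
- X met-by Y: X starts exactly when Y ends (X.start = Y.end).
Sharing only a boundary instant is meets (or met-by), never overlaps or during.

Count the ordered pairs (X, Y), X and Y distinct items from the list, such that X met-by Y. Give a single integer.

10

Checking all 132 ordered pairs for relation 'met-by'; matching pairs in alphabetical order:
(P12, P17): P12 met-by P17 ✓
(P12, P20): P12 met-by P20 ✓
(P12, P21): P12 met-by P21 ✓
(P13, P18): P13 met-by P18 ✓
(P14, P12): P14 met-by P12 ✓
(P15, P19): P15 met-by P19 ✓
(P18, P17): P18 met-by P17 ✓
(P18, P20): P18 met-by P20 ✓
(P18, P21): P18 met-by P21 ✓
(P21, P16): P21 met-by P16 ✓
Count: 10.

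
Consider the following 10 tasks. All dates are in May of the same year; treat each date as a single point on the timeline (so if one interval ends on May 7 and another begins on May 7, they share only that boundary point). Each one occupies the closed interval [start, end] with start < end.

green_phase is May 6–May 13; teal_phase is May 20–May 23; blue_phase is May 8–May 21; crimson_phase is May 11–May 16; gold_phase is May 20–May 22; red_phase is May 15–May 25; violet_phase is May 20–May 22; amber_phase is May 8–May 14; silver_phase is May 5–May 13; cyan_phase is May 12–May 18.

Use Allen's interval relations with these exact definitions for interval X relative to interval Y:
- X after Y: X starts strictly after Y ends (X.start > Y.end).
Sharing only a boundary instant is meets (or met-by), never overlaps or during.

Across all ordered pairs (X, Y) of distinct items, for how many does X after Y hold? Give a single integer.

18

Checking all 90 ordered pairs for relation 'after'; matching pairs in alphabetical order:
(gold_phase, amber_phase): gold_phase after amber_phase ✓
(gold_phase, crimson_phase): gold_phase after crimson_phase ✓
(gold_phase, cyan_phase): gold_phase after cyan_phase ✓
(gold_phase, green_phase): gold_phase after green_phase ✓
(gold_phase, silver_phase): gold_phase after silver_phase ✓
(red_phase, amber_phase): red_phase after amber_phase ✓
(red_phase, green_phase): red_phase after green_phase ✓
(red_phase, silver_phase): red_phase after silver_phase ✓
(teal_phase, amber_phase): teal_phase after amber_phase ✓
(teal_phase, crimson_phase): teal_phase after crimson_phase ✓
(teal_phase, cyan_phase): teal_phase after cyan_phase ✓
(teal_phase, green_phase): teal_phase after green_phase ✓
(teal_phase, silver_phase): teal_phase after silver_phase ✓
(violet_phase, amber_phase): violet_phase after amber_phase ✓
(violet_phase, crimson_phase): violet_phase after crimson_phase ✓
(violet_phase, cyan_phase): violet_phase after cyan_phase ✓
(violet_phase, green_phase): violet_phase after green_phase ✓
(violet_phase, silver_phase): violet_phase after silver_phase ✓
Count: 18.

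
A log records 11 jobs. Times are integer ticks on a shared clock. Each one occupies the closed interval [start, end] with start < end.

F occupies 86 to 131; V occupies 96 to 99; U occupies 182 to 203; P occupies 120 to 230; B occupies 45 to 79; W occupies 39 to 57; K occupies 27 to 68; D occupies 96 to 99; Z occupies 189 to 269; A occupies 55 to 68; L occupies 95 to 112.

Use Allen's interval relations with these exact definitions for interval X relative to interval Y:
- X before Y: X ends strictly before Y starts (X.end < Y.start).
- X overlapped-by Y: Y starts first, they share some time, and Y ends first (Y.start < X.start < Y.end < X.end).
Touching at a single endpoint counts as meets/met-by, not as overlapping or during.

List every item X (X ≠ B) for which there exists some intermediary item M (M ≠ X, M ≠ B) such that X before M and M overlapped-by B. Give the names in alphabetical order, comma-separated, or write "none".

Target B = [45, 79].
Intermediaries M with M overlapped-by B: none.
Union: none.

none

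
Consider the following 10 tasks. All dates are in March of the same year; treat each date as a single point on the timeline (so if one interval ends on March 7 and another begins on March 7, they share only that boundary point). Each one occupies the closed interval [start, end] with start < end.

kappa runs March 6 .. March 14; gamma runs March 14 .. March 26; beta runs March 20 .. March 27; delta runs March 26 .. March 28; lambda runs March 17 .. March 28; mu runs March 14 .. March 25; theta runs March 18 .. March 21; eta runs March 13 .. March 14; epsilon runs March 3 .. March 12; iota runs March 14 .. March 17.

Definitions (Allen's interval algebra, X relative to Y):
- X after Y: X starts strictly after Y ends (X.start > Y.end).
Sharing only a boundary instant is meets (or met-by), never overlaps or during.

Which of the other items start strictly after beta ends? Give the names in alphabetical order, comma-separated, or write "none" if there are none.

none

Target beta = [March 20, March 27].
delta [March 26, March 28] → overlapped-by → no.
epsilon [March 3, March 12] → before → no.
eta [March 13, March 14] → before → no.
gamma [March 14, March 26] → overlaps → no.
iota [March 14, March 17] → before → no.
kappa [March 6, March 14] → before → no.
lambda [March 17, March 28] → contains → no.
mu [March 14, March 25] → overlaps → no.
theta [March 18, March 21] → overlaps → no.
Result: none.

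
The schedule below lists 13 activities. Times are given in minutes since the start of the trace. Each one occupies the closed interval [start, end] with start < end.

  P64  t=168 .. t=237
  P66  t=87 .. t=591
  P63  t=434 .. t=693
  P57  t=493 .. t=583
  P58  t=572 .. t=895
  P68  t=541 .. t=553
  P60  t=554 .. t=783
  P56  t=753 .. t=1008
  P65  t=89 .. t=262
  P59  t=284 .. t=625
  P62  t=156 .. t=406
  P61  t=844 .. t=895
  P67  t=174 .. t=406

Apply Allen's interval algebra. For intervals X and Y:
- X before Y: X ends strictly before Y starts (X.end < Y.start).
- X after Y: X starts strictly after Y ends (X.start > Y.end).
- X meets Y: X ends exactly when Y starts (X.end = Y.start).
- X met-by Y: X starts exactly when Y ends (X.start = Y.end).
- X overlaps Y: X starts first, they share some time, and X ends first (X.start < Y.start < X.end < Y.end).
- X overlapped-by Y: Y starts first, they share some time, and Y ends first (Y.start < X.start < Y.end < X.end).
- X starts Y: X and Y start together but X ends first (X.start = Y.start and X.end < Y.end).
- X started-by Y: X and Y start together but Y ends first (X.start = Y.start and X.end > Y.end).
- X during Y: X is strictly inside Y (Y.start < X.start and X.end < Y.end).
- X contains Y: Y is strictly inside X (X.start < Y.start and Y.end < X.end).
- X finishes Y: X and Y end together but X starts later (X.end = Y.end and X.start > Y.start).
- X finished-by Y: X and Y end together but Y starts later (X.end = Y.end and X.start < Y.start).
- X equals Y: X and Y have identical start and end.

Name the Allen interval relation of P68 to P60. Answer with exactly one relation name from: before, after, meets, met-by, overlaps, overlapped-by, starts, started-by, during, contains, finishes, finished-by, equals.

before

P68 = [t=541, t=553]; P60 = [t=554, t=783].
Compare endpoints: P68.start < P60.start, P68.start < P60.end, P68.end < P60.start, P68.end < P60.end.
That pattern is 'before'.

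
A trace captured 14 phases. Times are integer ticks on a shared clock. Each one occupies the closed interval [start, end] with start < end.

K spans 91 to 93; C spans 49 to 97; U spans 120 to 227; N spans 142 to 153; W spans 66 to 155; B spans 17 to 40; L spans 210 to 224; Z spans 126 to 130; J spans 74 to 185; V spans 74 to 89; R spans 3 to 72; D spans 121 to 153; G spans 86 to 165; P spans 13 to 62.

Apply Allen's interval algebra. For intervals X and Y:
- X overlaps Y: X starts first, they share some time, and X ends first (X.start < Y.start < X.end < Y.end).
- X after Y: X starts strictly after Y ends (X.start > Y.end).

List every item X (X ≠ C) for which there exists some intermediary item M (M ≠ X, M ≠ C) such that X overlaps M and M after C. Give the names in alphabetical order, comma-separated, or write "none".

G, J, W

Target C = [49, 97].
Intermediaries M with M after C: D, L, N, U, Z.
Via D — items with X overlaps D: none.
Via L — items with X overlaps L: none.
Via N — items with X overlaps N: none.
Via U — items with X overlaps U: G, J, W.
Via Z — items with X overlaps Z: none.
Union: G, J, W.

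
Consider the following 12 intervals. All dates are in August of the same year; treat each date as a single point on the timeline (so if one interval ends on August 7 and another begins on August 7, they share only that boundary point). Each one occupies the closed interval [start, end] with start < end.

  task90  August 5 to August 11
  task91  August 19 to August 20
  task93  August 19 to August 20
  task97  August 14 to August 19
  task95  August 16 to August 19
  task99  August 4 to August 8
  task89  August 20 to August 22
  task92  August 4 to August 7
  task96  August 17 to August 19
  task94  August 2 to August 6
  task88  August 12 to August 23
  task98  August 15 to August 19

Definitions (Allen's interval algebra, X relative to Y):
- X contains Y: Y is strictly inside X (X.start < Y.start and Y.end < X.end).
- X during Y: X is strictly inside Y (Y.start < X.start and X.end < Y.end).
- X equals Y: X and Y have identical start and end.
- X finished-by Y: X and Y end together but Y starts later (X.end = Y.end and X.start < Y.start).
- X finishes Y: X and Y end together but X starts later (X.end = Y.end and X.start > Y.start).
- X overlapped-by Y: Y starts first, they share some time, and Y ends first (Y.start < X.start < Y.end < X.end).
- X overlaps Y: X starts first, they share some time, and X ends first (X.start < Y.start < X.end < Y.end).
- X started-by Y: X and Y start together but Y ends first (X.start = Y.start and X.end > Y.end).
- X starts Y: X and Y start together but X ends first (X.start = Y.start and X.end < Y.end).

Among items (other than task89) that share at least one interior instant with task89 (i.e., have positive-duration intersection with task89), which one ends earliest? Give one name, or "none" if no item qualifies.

Target task89 = [August 20, August 22].
task88 [August 12, August 23] → contains → candidate.
task90 [August 5, August 11] → before → excluded.
task91 [August 19, August 20] → meets → excluded.
task92 [August 4, August 7] → before → excluded.
task93 [August 19, August 20] → meets → excluded.
task94 [August 2, August 6] → before → excluded.
task95 [August 16, August 19] → before → excluded.
task96 [August 17, August 19] → before → excluded.
task97 [August 14, August 19] → before → excluded.
task98 [August 15, August 19] → before → excluded.
task99 [August 4, August 8] → before → excluded.
Among candidates, earliest end is August 23 → task88.

task88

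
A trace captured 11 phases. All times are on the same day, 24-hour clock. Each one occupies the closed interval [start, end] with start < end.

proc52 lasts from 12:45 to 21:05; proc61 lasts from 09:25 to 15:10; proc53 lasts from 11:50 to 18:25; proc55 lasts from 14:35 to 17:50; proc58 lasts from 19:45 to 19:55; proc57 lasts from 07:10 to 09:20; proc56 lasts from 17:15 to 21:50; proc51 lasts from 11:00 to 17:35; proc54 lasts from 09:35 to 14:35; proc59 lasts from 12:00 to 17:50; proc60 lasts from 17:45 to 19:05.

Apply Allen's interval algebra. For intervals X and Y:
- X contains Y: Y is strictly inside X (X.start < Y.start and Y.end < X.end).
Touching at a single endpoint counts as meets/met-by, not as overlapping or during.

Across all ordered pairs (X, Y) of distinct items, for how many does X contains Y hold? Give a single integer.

Checking all 110 ordered pairs for relation 'contains'; matching pairs in alphabetical order:
(proc52, proc55): proc52 contains proc55 ✓
(proc52, proc58): proc52 contains proc58 ✓
(proc52, proc60): proc52 contains proc60 ✓
(proc53, proc55): proc53 contains proc55 ✓
(proc53, proc59): proc53 contains proc59 ✓
(proc56, proc58): proc56 contains proc58 ✓
(proc56, proc60): proc56 contains proc60 ✓
(proc61, proc54): proc61 contains proc54 ✓
Count: 8.

8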